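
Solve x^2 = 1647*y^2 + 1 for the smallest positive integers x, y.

(x, y) = (487, 12)

First expand sqrt(1647) as a continued fraction. With x_i = (sqrt(1647) + m_i)/d_i and (m_0, d_0) = (0, 1): a_0 = floor(sqrt(1647)) = 40, since 40^2 = 1600 <= 1647 < 1681 = 41^2.
Iterate m_{i+1} = d_i*a_i - m_i, d_{i+1} = (1647 - m_{i+1}^2)/d_i, a_{i+1} = floor((a_0 + m_{i+1})/d_{i+1}):
  m_1 = 1*40 - 0 = 40, d_1 = (1647 - 40^2)/1 = 47/1 = 47, a_1 = floor((40 + 40)/47) = 1.
  m_2 = 47*1 - 40 = 7, d_2 = (1647 - 7^2)/47 = 1598/47 = 34, a_2 = floor((40 + 7)/34) = 1.
  m_3 = 34*1 - 7 = 27, d_3 = (1647 - 27^2)/34 = 918/34 = 27, a_3 = floor((40 + 27)/27) = 2.
  m_4 = 27*2 - 27 = 27, d_4 = (1647 - 27^2)/27 = 918/27 = 34, a_4 = floor((40 + 27)/34) = 1.
  m_5 = 34*1 - 27 = 7, d_5 = (1647 - 7^2)/34 = 1598/34 = 47, a_5 = floor((40 + 7)/47) = 1.
  m_6 = 47*1 - 7 = 40, d_6 = (1647 - 40^2)/47 = 47/47 = 1, a_6 = floor((40 + 40)/1) = 80.
  m_7 = 1*80 - 40 = 40, d_7 = (1647 - 40^2)/1 = 47/1 = 47: (m_7, d_7) = (m_1, d_1) = (40, 47), so from here the quotients repeat a_1, ..., a_6; the period length is 6.
So sqrt(1647) = [40; (1, 1, 2, 1, 1, 80)] with period length k = 6.
k is even, so the fundamental solution of x^2 - 1647y^2 = 1 is (p_{k-1}, q_{k-1}) = (p_5, q_5); compute convergents through index 5.
Convergents (p_i = a_i*p_{i-1} + p_{i-2}, q_i = a_i*q_{i-1} + q_{i-2} with p_{-2}=0, p_{-1}=1, q_{-2}=1, q_{-1}=0):
  i=0: a_0=40, p_0 = 40*1 + 0 = 40, q_0 = 40*0 + 1 = 1.
  i=1: a_1=1, p_1 = 1*40 + 1 = 41, q_1 = 1*1 + 0 = 1.
  i=2: a_2=1, p_2 = 1*41 + 40 = 81, q_2 = 1*1 + 1 = 2.
  i=3: a_3=2, p_3 = 2*81 + 41 = 203, q_3 = 2*2 + 1 = 5.
  i=4: a_4=1, p_4 = 1*203 + 81 = 284, q_4 = 1*5 + 2 = 7.
  i=5: a_5=1, p_5 = 1*284 + 203 = 487, q_5 = 1*7 + 5 = 12.
Check: 487^2 - 1647*12^2 = 237169 - 237168 = 1, so (x, y) = (487, 12) solves the equation, and by the theorem it is the least positive solution.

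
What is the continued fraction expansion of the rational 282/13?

Run the Euclidean algorithm on 282 and 13; the successive quotients are the partial quotients a_0, a_1, ... (each step inverts the fractional part left over by the previous one):
  282 = 21*13 + 9, so a_0 = 21.
  13 = 1*9 + 4, so a_1 = 1.
  9 = 2*4 + 1, so a_2 = 2.
  4 = 4*1 + 0, so a_3 = 4.
The remainder reaches 0 after 4 divisions, so the expansion has 4 partial quotients, read off in order.

[21; 1, 2, 4]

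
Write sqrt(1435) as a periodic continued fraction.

Write x_i = (sqrt(1435) + m_i)/d_i with (m_0, d_0) = (0, 1). a_0 = floor(sqrt(1435)) = 37, since 37^2 = 1369 <= 1435 < 1444 = 38^2.
Iterate m_{i+1} = d_i*a_i - m_i, d_{i+1} = (1435 - m_{i+1}^2)/d_i, a_{i+1} = floor((a_0 + m_{i+1})/d_{i+1}):
  m_1 = 1*37 - 0 = 37, d_1 = (1435 - 37^2)/1 = 66/1 = 66, a_1 = floor((37 + 37)/66) = 1.
  m_2 = 66*1 - 37 = 29, d_2 = (1435 - 29^2)/66 = 594/66 = 9, a_2 = floor((37 + 29)/9) = 7.
  m_3 = 9*7 - 29 = 34, d_3 = (1435 - 34^2)/9 = 279/9 = 31, a_3 = floor((37 + 34)/31) = 2.
  m_4 = 31*2 - 34 = 28, d_4 = (1435 - 28^2)/31 = 651/31 = 21, a_4 = floor((37 + 28)/21) = 3.
  m_5 = 21*3 - 28 = 35, d_5 = (1435 - 35^2)/21 = 210/21 = 10, a_5 = floor((37 + 35)/10) = 7.
  m_6 = 10*7 - 35 = 35, d_6 = (1435 - 35^2)/10 = 210/10 = 21, a_6 = floor((37 + 35)/21) = 3.
  m_7 = 21*3 - 35 = 28, d_7 = (1435 - 28^2)/21 = 651/21 = 31, a_7 = floor((37 + 28)/31) = 2.
  m_8 = 31*2 - 28 = 34, d_8 = (1435 - 34^2)/31 = 279/31 = 9, a_8 = floor((37 + 34)/9) = 7.
  m_9 = 9*7 - 34 = 29, d_9 = (1435 - 29^2)/9 = 594/9 = 66, a_9 = floor((37 + 29)/66) = 1.
  m_10 = 66*1 - 29 = 37, d_10 = (1435 - 37^2)/66 = 66/66 = 1, a_10 = floor((37 + 37)/1) = 74.
  m_11 = 1*74 - 37 = 37, d_11 = (1435 - 37^2)/1 = 66/1 = 66: (m_11, d_11) = (m_1, d_1) = (37, 66), so from here the quotients repeat a_1, ..., a_10; the period length is 10.
Hence the expansion of sqrt(1435) is a_0 = 37 followed by the repeating block 1, 7, 2, 3, 7, 3, 2, 7, 1, 74 (period 10).

[37; (1, 7, 2, 3, 7, 3, 2, 7, 1, 74)]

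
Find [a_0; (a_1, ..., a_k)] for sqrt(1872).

Write x_i = (sqrt(1872) + m_i)/d_i with (m_0, d_0) = (0, 1). a_0 = floor(sqrt(1872)) = 43, since 43^2 = 1849 <= 1872 < 1936 = 44^2.
Iterate m_{i+1} = d_i*a_i - m_i, d_{i+1} = (1872 - m_{i+1}^2)/d_i, a_{i+1} = floor((a_0 + m_{i+1})/d_{i+1}):
  m_1 = 1*43 - 0 = 43, d_1 = (1872 - 43^2)/1 = 23/1 = 23, a_1 = floor((43 + 43)/23) = 3.
  m_2 = 23*3 - 43 = 26, d_2 = (1872 - 26^2)/23 = 1196/23 = 52, a_2 = floor((43 + 26)/52) = 1.
  m_3 = 52*1 - 26 = 26, d_3 = (1872 - 26^2)/52 = 1196/52 = 23, a_3 = floor((43 + 26)/23) = 3.
  m_4 = 23*3 - 26 = 43, d_4 = (1872 - 43^2)/23 = 23/23 = 1, a_4 = floor((43 + 43)/1) = 86.
  m_5 = 1*86 - 43 = 43, d_5 = (1872 - 43^2)/1 = 23/1 = 23: (m_5, d_5) = (m_1, d_1) = (43, 23), so from here the quotients repeat a_1, ..., a_4; the period length is 4.
Hence the expansion of sqrt(1872) is a_0 = 43 followed by the repeating block 3, 1, 3, 86 (period 4).

[43; (3, 1, 3, 86)]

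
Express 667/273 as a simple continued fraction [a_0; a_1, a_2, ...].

Run the Euclidean algorithm on 667 and 273; the successive quotients are the partial quotients a_0, a_1, ... (each step inverts the fractional part left over by the previous one):
  667 = 2*273 + 121, so a_0 = 2.
  273 = 2*121 + 31, so a_1 = 2.
  121 = 3*31 + 28, so a_2 = 3.
  31 = 1*28 + 3, so a_3 = 1.
  28 = 9*3 + 1, so a_4 = 9.
  3 = 3*1 + 0, so a_5 = 3.
The remainder reaches 0 after 6 divisions, so the expansion has 6 partial quotients, read off in order.

[2; 2, 3, 1, 9, 3]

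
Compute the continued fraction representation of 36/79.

[0; 2, 5, 7]

Run the Euclidean algorithm on 36 and 79; the successive quotients are the partial quotients a_0, a_1, ... (each step inverts the fractional part left over by the previous one):
  36 = 0*79 + 36, so a_0 = 0.
  79 = 2*36 + 7, so a_1 = 2.
  36 = 5*7 + 1, so a_2 = 5.
  7 = 7*1 + 0, so a_3 = 7.
The remainder reaches 0 after 4 divisions, so the expansion has 4 partial quotients, read off in order.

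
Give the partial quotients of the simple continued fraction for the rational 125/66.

[1; 1, 8, 2, 3]

Run the Euclidean algorithm on 125 and 66; the successive quotients are the partial quotients a_0, a_1, ... (each step inverts the fractional part left over by the previous one):
  125 = 1*66 + 59, so a_0 = 1.
  66 = 1*59 + 7, so a_1 = 1.
  59 = 8*7 + 3, so a_2 = 8.
  7 = 2*3 + 1, so a_3 = 2.
  3 = 3*1 + 0, so a_4 = 3.
The remainder reaches 0 after 5 divisions, so the expansion has 5 partial quotients, read off in order.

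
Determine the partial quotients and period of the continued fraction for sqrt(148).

[12; (6, 24)]

Write x_i = (sqrt(148) + m_i)/d_i with (m_0, d_0) = (0, 1). a_0 = floor(sqrt(148)) = 12, since 12^2 = 144 <= 148 < 169 = 13^2.
Iterate m_{i+1} = d_i*a_i - m_i, d_{i+1} = (148 - m_{i+1}^2)/d_i, a_{i+1} = floor((a_0 + m_{i+1})/d_{i+1}):
  m_1 = 1*12 - 0 = 12, d_1 = (148 - 12^2)/1 = 4/1 = 4, a_1 = floor((12 + 12)/4) = 6.
  m_2 = 4*6 - 12 = 12, d_2 = (148 - 12^2)/4 = 4/4 = 1, a_2 = floor((12 + 12)/1) = 24.
  m_3 = 1*24 - 12 = 12, d_3 = (148 - 12^2)/1 = 4/1 = 4: (m_3, d_3) = (m_1, d_1) = (12, 4), so from here the quotients repeat a_1, a_2; the period length is 2.
Hence the expansion of sqrt(148) is a_0 = 12 followed by the repeating block 6, 24 (period 2).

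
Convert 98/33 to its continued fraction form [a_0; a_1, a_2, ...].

[2; 1, 32]

Run the Euclidean algorithm on 98 and 33; the successive quotients are the partial quotients a_0, a_1, ... (each step inverts the fractional part left over by the previous one):
  98 = 2*33 + 32, so a_0 = 2.
  33 = 1*32 + 1, so a_1 = 1.
  32 = 32*1 + 0, so a_2 = 32.
The remainder reaches 0 after 3 divisions, so the expansion has 3 partial quotients, read off in order.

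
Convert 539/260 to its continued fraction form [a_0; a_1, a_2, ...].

[2; 13, 1, 2, 6]

Run the Euclidean algorithm on 539 and 260; the successive quotients are the partial quotients a_0, a_1, ... (each step inverts the fractional part left over by the previous one):
  539 = 2*260 + 19, so a_0 = 2.
  260 = 13*19 + 13, so a_1 = 13.
  19 = 1*13 + 6, so a_2 = 1.
  13 = 2*6 + 1, so a_3 = 2.
  6 = 6*1 + 0, so a_4 = 6.
The remainder reaches 0 after 5 divisions, so the expansion has 5 partial quotients, read off in order.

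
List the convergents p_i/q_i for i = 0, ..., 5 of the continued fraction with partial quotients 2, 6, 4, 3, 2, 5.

2/1, 13/6, 54/25, 175/81, 404/187, 2195/1016

Using the convergent recurrence p_i = a_i*p_{i-1} + p_{i-2}, q_i = a_i*q_{i-1} + q_{i-2} with p_{-2}=0, p_{-1}=1, q_{-2}=1, q_{-1}=0:
  i=0: a_0=2, p_0 = 2*1 + 0 = 2, q_0 = 2*0 + 1 = 1.
  i=1: a_1=6, p_1 = 6*2 + 1 = 13, q_1 = 6*1 + 0 = 6.
  i=2: a_2=4, p_2 = 4*13 + 2 = 54, q_2 = 4*6 + 1 = 25.
  i=3: a_3=3, p_3 = 3*54 + 13 = 175, q_3 = 3*25 + 6 = 81.
  i=4: a_4=2, p_4 = 2*175 + 54 = 404, q_4 = 2*81 + 25 = 187.
  i=5: a_5=5, p_5 = 5*404 + 175 = 2195, q_5 = 5*187 + 81 = 1016.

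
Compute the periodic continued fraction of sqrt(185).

[13; (1, 1, 1, 1, 26)]

Write x_i = (sqrt(185) + m_i)/d_i with (m_0, d_0) = (0, 1). a_0 = floor(sqrt(185)) = 13, since 13^2 = 169 <= 185 < 196 = 14^2.
Iterate m_{i+1} = d_i*a_i - m_i, d_{i+1} = (185 - m_{i+1}^2)/d_i, a_{i+1} = floor((a_0 + m_{i+1})/d_{i+1}):
  m_1 = 1*13 - 0 = 13, d_1 = (185 - 13^2)/1 = 16/1 = 16, a_1 = floor((13 + 13)/16) = 1.
  m_2 = 16*1 - 13 = 3, d_2 = (185 - 3^2)/16 = 176/16 = 11, a_2 = floor((13 + 3)/11) = 1.
  m_3 = 11*1 - 3 = 8, d_3 = (185 - 8^2)/11 = 121/11 = 11, a_3 = floor((13 + 8)/11) = 1.
  m_4 = 11*1 - 8 = 3, d_4 = (185 - 3^2)/11 = 176/11 = 16, a_4 = floor((13 + 3)/16) = 1.
  m_5 = 16*1 - 3 = 13, d_5 = (185 - 13^2)/16 = 16/16 = 1, a_5 = floor((13 + 13)/1) = 26.
  m_6 = 1*26 - 13 = 13, d_6 = (185 - 13^2)/1 = 16/1 = 16: (m_6, d_6) = (m_1, d_1) = (13, 16), so from here the quotients repeat a_1, ..., a_5; the period length is 5.
Hence the expansion of sqrt(185) is a_0 = 13 followed by the repeating block 1, 1, 1, 1, 26 (period 5).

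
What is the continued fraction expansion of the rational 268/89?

[3; 89]

Run the Euclidean algorithm on 268 and 89; the successive quotients are the partial quotients a_0, a_1, ... (each step inverts the fractional part left over by the previous one):
  268 = 3*89 + 1, so a_0 = 3.
  89 = 89*1 + 0, so a_1 = 89.
The remainder reaches 0 after 2 divisions, so the expansion has 2 partial quotients, read off in order.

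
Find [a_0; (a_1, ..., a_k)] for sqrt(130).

[11; (2, 2, 22)]

Write x_i = (sqrt(130) + m_i)/d_i with (m_0, d_0) = (0, 1). a_0 = floor(sqrt(130)) = 11, since 11^2 = 121 <= 130 < 144 = 12^2.
Iterate m_{i+1} = d_i*a_i - m_i, d_{i+1} = (130 - m_{i+1}^2)/d_i, a_{i+1} = floor((a_0 + m_{i+1})/d_{i+1}):
  m_1 = 1*11 - 0 = 11, d_1 = (130 - 11^2)/1 = 9/1 = 9, a_1 = floor((11 + 11)/9) = 2.
  m_2 = 9*2 - 11 = 7, d_2 = (130 - 7^2)/9 = 81/9 = 9, a_2 = floor((11 + 7)/9) = 2.
  m_3 = 9*2 - 7 = 11, d_3 = (130 - 11^2)/9 = 9/9 = 1, a_3 = floor((11 + 11)/1) = 22.
  m_4 = 1*22 - 11 = 11, d_4 = (130 - 11^2)/1 = 9/1 = 9: (m_4, d_4) = (m_1, d_1) = (11, 9), so from here the quotients repeat a_1, ..., a_3; the period length is 3.
Hence the expansion of sqrt(130) is a_0 = 11 followed by the repeating block 2, 2, 22 (period 3).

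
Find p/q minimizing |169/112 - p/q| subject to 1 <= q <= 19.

Expand x = 169/112 as a continued fraction with the Euclidean algorithm:
  169 = 1*112 + 57, so a_0 = 1.
  112 = 1*57 + 55, so a_1 = 1.
  57 = 1*55 + 2, so a_2 = 1.
  55 = 27*2 + 1, so a_3 = 27.
  2 = 2*1 + 0, so a_4 = 2.
so x = [1; 1, 1, 27, 2].
Convergents (p_i = a_i*p_{i-1} + p_{i-2}, q_i = a_i*q_{i-1} + q_{i-2} with p_{-2}=0, p_{-1}=1, q_{-2}=1, q_{-1}=0), until the denominator exceeds 19:
  i=0: a_0=1, p_0 = 1*1 + 0 = 1, q_0 = 1*0 + 1 = 1.
  i=1: a_1=1, p_1 = 1*1 + 1 = 2, q_1 = 1*1 + 0 = 1.
  i=2: a_2=1, p_2 = 1*2 + 1 = 3, q_2 = 1*1 + 1 = 2.
  i=3: a_3=27, p_3 = 27*3 + 2 = 83, q_3 = 27*2 + 1 = 55.
q_3 = 55 > 19, so the last convergent with denominator <= 19 is p_2/q_2 = 3/2.
The closest fraction with denominator <= 19 is either p_2/q_2 or the intermediate fraction (k*p_2 + p_1)/(k*q_2 + q_1) with the largest k >= 1 whose denominator stays <= 19; these approach x as k grows, and every other convergent or intermediate fraction in range is farther away.
Largest k: floor((19 - q_1)/q_2) = floor((19 - 1)/2) = 9.
That gives (9*3 + 2)/(9*2 + 1) = 29/19.
Compare the errors: |x - 3/2| = |169*2 - 3*112|/(112*2) = 2/224, and |x - 29/19| = |169*19 - 29*112|/(112*19) = 37/2128.
Cross-multiplying, 2*2128 = 4256 < 8288 = 37*224, so 2/224 is smaller: the convergent 3/2 is closer to x than 29/19.

3/2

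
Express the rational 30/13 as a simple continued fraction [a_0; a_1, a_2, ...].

Run the Euclidean algorithm on 30 and 13; the successive quotients are the partial quotients a_0, a_1, ... (each step inverts the fractional part left over by the previous one):
  30 = 2*13 + 4, so a_0 = 2.
  13 = 3*4 + 1, so a_1 = 3.
  4 = 4*1 + 0, so a_2 = 4.
The remainder reaches 0 after 3 divisions, so the expansion has 3 partial quotients, read off in order.

[2; 3, 4]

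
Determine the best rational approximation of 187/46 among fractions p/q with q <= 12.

49/12

Expand x = 187/46 as a continued fraction with the Euclidean algorithm:
  187 = 4*46 + 3, so a_0 = 4.
  46 = 15*3 + 1, so a_1 = 15.
  3 = 3*1 + 0, so a_2 = 3.
so x = [4; 15, 3].
Convergents (p_i = a_i*p_{i-1} + p_{i-2}, q_i = a_i*q_{i-1} + q_{i-2} with p_{-2}=0, p_{-1}=1, q_{-2}=1, q_{-1}=0), until the denominator exceeds 12:
  i=0: a_0=4, p_0 = 4*1 + 0 = 4, q_0 = 4*0 + 1 = 1.
  i=1: a_1=15, p_1 = 15*4 + 1 = 61, q_1 = 15*1 + 0 = 15.
q_1 = 15 > 12, so the last convergent with denominator <= 12 is p_0/q_0 = 4/1.
The closest fraction with denominator <= 12 is either p_0/q_0 or the intermediate fraction (k*p_0 + p_{-1})/(k*q_0 + q_{-1}) with the largest k >= 1 whose denominator stays <= 12; these approach x as k grows, and every other convergent or intermediate fraction in range is farther away.
Largest k: floor((12 - q_{-1})/q_0) = floor((12 - 0)/1) = 12 (using the seeds p_{-1} = 1, q_{-1} = 0).
That gives (12*4 + 1)/(12*1 + 0) = 49/12.
Compare the errors: |x - 4/1| = |187*1 - 4*46|/(46*1) = 3/46, and |x - 49/12| = |187*12 - 49*46|/(46*12) = 10/552.
Cross-multiplying, 10*46 = 460 < 1656 = 3*552, so 10/552 is smaller: the intermediate fraction 49/12 is closer to x than 4/1.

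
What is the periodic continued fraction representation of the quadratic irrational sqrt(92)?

Write x_i = (sqrt(92) + m_i)/d_i with (m_0, d_0) = (0, 1). a_0 = floor(sqrt(92)) = 9, since 9^2 = 81 <= 92 < 100 = 10^2.
Iterate m_{i+1} = d_i*a_i - m_i, d_{i+1} = (92 - m_{i+1}^2)/d_i, a_{i+1} = floor((a_0 + m_{i+1})/d_{i+1}):
  m_1 = 1*9 - 0 = 9, d_1 = (92 - 9^2)/1 = 11/1 = 11, a_1 = floor((9 + 9)/11) = 1.
  m_2 = 11*1 - 9 = 2, d_2 = (92 - 2^2)/11 = 88/11 = 8, a_2 = floor((9 + 2)/8) = 1.
  m_3 = 8*1 - 2 = 6, d_3 = (92 - 6^2)/8 = 56/8 = 7, a_3 = floor((9 + 6)/7) = 2.
  m_4 = 7*2 - 6 = 8, d_4 = (92 - 8^2)/7 = 28/7 = 4, a_4 = floor((9 + 8)/4) = 4.
  m_5 = 4*4 - 8 = 8, d_5 = (92 - 8^2)/4 = 28/4 = 7, a_5 = floor((9 + 8)/7) = 2.
  m_6 = 7*2 - 8 = 6, d_6 = (92 - 6^2)/7 = 56/7 = 8, a_6 = floor((9 + 6)/8) = 1.
  m_7 = 8*1 - 6 = 2, d_7 = (92 - 2^2)/8 = 88/8 = 11, a_7 = floor((9 + 2)/11) = 1.
  m_8 = 11*1 - 2 = 9, d_8 = (92 - 9^2)/11 = 11/11 = 1, a_8 = floor((9 + 9)/1) = 18.
  m_9 = 1*18 - 9 = 9, d_9 = (92 - 9^2)/1 = 11/1 = 11: (m_9, d_9) = (m_1, d_1) = (9, 11), so from here the quotients repeat a_1, ..., a_8; the period length is 8.
Hence the expansion of sqrt(92) is a_0 = 9 followed by the repeating block 1, 1, 2, 4, 2, 1, 1, 18 (period 8).

[9; (1, 1, 2, 4, 2, 1, 1, 18)]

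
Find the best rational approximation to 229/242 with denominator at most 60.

53/56

Expand x = 229/242 as a continued fraction with the Euclidean algorithm:
  229 = 0*242 + 229, so a_0 = 0.
  242 = 1*229 + 13, so a_1 = 1.
  229 = 17*13 + 8, so a_2 = 17.
  13 = 1*8 + 5, so a_3 = 1.
  8 = 1*5 + 3, so a_4 = 1.
  5 = 1*3 + 2, so a_5 = 1.
  3 = 1*2 + 1, so a_6 = 1.
  2 = 2*1 + 0, so a_7 = 2.
so x = [0; 1, 17, 1, 1, 1, 1, 2].
Convergents (p_i = a_i*p_{i-1} + p_{i-2}, q_i = a_i*q_{i-1} + q_{i-2} with p_{-2}=0, p_{-1}=1, q_{-2}=1, q_{-1}=0), until the denominator exceeds 60:
  i=0: a_0=0, p_0 = 0*1 + 0 = 0, q_0 = 0*0 + 1 = 1.
  i=1: a_1=1, p_1 = 1*0 + 1 = 1, q_1 = 1*1 + 0 = 1.
  i=2: a_2=17, p_2 = 17*1 + 0 = 17, q_2 = 17*1 + 1 = 18.
  i=3: a_3=1, p_3 = 1*17 + 1 = 18, q_3 = 1*18 + 1 = 19.
  i=4: a_4=1, p_4 = 1*18 + 17 = 35, q_4 = 1*19 + 18 = 37.
  i=5: a_5=1, p_5 = 1*35 + 18 = 53, q_5 = 1*37 + 19 = 56.
  i=6: a_6=1, p_6 = 1*53 + 35 = 88, q_6 = 1*56 + 37 = 93.
q_6 = 93 > 60, so the last convergent with denominator <= 60 is p_5/q_5 = 53/56.
The closest fraction with denominator <= 60 is either p_5/q_5 or the intermediate fraction (k*p_5 + p_4)/(k*q_5 + q_4) with the largest k >= 1 whose denominator stays <= 60; these approach x as k grows, and every other convergent or intermediate fraction in range is farther away.
Largest k: floor((60 - q_4)/q_5) = floor((60 - 37)/56) = 0.
Since k = 0, no intermediate fraction beyond p_5/q_5 has denominator <= 60, so the convergent 53/56 is the closest (its error is |229*56 - 53*242|/(242*56) = 2/13552).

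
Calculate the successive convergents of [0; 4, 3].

Using the convergent recurrence p_i = a_i*p_{i-1} + p_{i-2}, q_i = a_i*q_{i-1} + q_{i-2} with p_{-2}=0, p_{-1}=1, q_{-2}=1, q_{-1}=0:
  i=0: a_0=0, p_0 = 0*1 + 0 = 0, q_0 = 0*0 + 1 = 1.
  i=1: a_1=4, p_1 = 4*0 + 1 = 1, q_1 = 4*1 + 0 = 4.
  i=2: a_2=3, p_2 = 3*1 + 0 = 3, q_2 = 3*4 + 1 = 13.

0/1, 1/4, 3/13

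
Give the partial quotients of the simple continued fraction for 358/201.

Run the Euclidean algorithm on 358 and 201; the successive quotients are the partial quotients a_0, a_1, ... (each step inverts the fractional part left over by the previous one):
  358 = 1*201 + 157, so a_0 = 1.
  201 = 1*157 + 44, so a_1 = 1.
  157 = 3*44 + 25, so a_2 = 3.
  44 = 1*25 + 19, so a_3 = 1.
  25 = 1*19 + 6, so a_4 = 1.
  19 = 3*6 + 1, so a_5 = 3.
  6 = 6*1 + 0, so a_6 = 6.
The remainder reaches 0 after 7 divisions, so the expansion has 7 partial quotients, read off in order.

[1; 1, 3, 1, 1, 3, 6]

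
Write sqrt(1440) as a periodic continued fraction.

Write x_i = (sqrt(1440) + m_i)/d_i with (m_0, d_0) = (0, 1). a_0 = floor(sqrt(1440)) = 37, since 37^2 = 1369 <= 1440 < 1444 = 38^2.
Iterate m_{i+1} = d_i*a_i - m_i, d_{i+1} = (1440 - m_{i+1}^2)/d_i, a_{i+1} = floor((a_0 + m_{i+1})/d_{i+1}):
  m_1 = 1*37 - 0 = 37, d_1 = (1440 - 37^2)/1 = 71/1 = 71, a_1 = floor((37 + 37)/71) = 1.
  m_2 = 71*1 - 37 = 34, d_2 = (1440 - 34^2)/71 = 284/71 = 4, a_2 = floor((37 + 34)/4) = 17.
  m_3 = 4*17 - 34 = 34, d_3 = (1440 - 34^2)/4 = 284/4 = 71, a_3 = floor((37 + 34)/71) = 1.
  m_4 = 71*1 - 34 = 37, d_4 = (1440 - 37^2)/71 = 71/71 = 1, a_4 = floor((37 + 37)/1) = 74.
  m_5 = 1*74 - 37 = 37, d_5 = (1440 - 37^2)/1 = 71/1 = 71: (m_5, d_5) = (m_1, d_1) = (37, 71), so from here the quotients repeat a_1, ..., a_4; the period length is 4.
Hence the expansion of sqrt(1440) is a_0 = 37 followed by the repeating block 1, 17, 1, 74 (period 4).

[37; (1, 17, 1, 74)]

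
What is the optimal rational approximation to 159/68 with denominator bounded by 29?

Expand x = 159/68 as a continued fraction with the Euclidean algorithm:
  159 = 2*68 + 23, so a_0 = 2.
  68 = 2*23 + 22, so a_1 = 2.
  23 = 1*22 + 1, so a_2 = 1.
  22 = 22*1 + 0, so a_3 = 22.
so x = [2; 2, 1, 22].
Convergents (p_i = a_i*p_{i-1} + p_{i-2}, q_i = a_i*q_{i-1} + q_{i-2} with p_{-2}=0, p_{-1}=1, q_{-2}=1, q_{-1}=0), until the denominator exceeds 29:
  i=0: a_0=2, p_0 = 2*1 + 0 = 2, q_0 = 2*0 + 1 = 1.
  i=1: a_1=2, p_1 = 2*2 + 1 = 5, q_1 = 2*1 + 0 = 2.
  i=2: a_2=1, p_2 = 1*5 + 2 = 7, q_2 = 1*2 + 1 = 3.
  i=3: a_3=22, p_3 = 22*7 + 5 = 159, q_3 = 22*3 + 2 = 68.
q_3 = 68 > 29, so the last convergent with denominator <= 29 is p_2/q_2 = 7/3.
The closest fraction with denominator <= 29 is either p_2/q_2 or the intermediate fraction (k*p_2 + p_1)/(k*q_2 + q_1) with the largest k >= 1 whose denominator stays <= 29; these approach x as k grows, and every other convergent or intermediate fraction in range is farther away.
Largest k: floor((29 - q_1)/q_2) = floor((29 - 2)/3) = 9.
That gives (9*7 + 5)/(9*3 + 2) = 68/29.
Compare the errors: |x - 7/3| = |159*3 - 7*68|/(68*3) = 1/204, and |x - 68/29| = |159*29 - 68*68|/(68*29) = 13/1972.
Cross-multiplying, 1*1972 = 1972 < 2652 = 13*204, so 1/204 is smaller: the convergent 7/3 is closer to x than 68/29.

7/3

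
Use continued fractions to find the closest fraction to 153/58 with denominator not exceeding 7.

Expand x = 153/58 as a continued fraction with the Euclidean algorithm:
  153 = 2*58 + 37, so a_0 = 2.
  58 = 1*37 + 21, so a_1 = 1.
  37 = 1*21 + 16, so a_2 = 1.
  21 = 1*16 + 5, so a_3 = 1.
  16 = 3*5 + 1, so a_4 = 3.
  5 = 5*1 + 0, so a_5 = 5.
so x = [2; 1, 1, 1, 3, 5].
Convergents (p_i = a_i*p_{i-1} + p_{i-2}, q_i = a_i*q_{i-1} + q_{i-2} with p_{-2}=0, p_{-1}=1, q_{-2}=1, q_{-1}=0), until the denominator exceeds 7:
  i=0: a_0=2, p_0 = 2*1 + 0 = 2, q_0 = 2*0 + 1 = 1.
  i=1: a_1=1, p_1 = 1*2 + 1 = 3, q_1 = 1*1 + 0 = 1.
  i=2: a_2=1, p_2 = 1*3 + 2 = 5, q_2 = 1*1 + 1 = 2.
  i=3: a_3=1, p_3 = 1*5 + 3 = 8, q_3 = 1*2 + 1 = 3.
  i=4: a_4=3, p_4 = 3*8 + 5 = 29, q_4 = 3*3 + 2 = 11.
q_4 = 11 > 7, so the last convergent with denominator <= 7 is p_3/q_3 = 8/3.
The closest fraction with denominator <= 7 is either p_3/q_3 or the intermediate fraction (k*p_3 + p_2)/(k*q_3 + q_2) with the largest k >= 1 whose denominator stays <= 7; these approach x as k grows, and every other convergent or intermediate fraction in range is farther away.
Largest k: floor((7 - q_2)/q_3) = floor((7 - 2)/3) = 1.
That gives (1*8 + 5)/(1*3 + 2) = 13/5.
Compare the errors: |x - 8/3| = |153*3 - 8*58|/(58*3) = 5/174, and |x - 13/5| = |153*5 - 13*58|/(58*5) = 11/290.
Cross-multiplying, 5*290 = 1450 < 1914 = 11*174, so 5/174 is smaller: the convergent 8/3 is closer to x than 13/5.

8/3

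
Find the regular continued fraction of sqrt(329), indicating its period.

[18; (7, 4, 2, 1, 1, 4, 1, 1, 2, 4, 7, 36)]

Write x_i = (sqrt(329) + m_i)/d_i with (m_0, d_0) = (0, 1). a_0 = floor(sqrt(329)) = 18, since 18^2 = 324 <= 329 < 361 = 19^2.
Iterate m_{i+1} = d_i*a_i - m_i, d_{i+1} = (329 - m_{i+1}^2)/d_i, a_{i+1} = floor((a_0 + m_{i+1})/d_{i+1}):
  m_1 = 1*18 - 0 = 18, d_1 = (329 - 18^2)/1 = 5/1 = 5, a_1 = floor((18 + 18)/5) = 7.
  m_2 = 5*7 - 18 = 17, d_2 = (329 - 17^2)/5 = 40/5 = 8, a_2 = floor((18 + 17)/8) = 4.
  m_3 = 8*4 - 17 = 15, d_3 = (329 - 15^2)/8 = 104/8 = 13, a_3 = floor((18 + 15)/13) = 2.
  m_4 = 13*2 - 15 = 11, d_4 = (329 - 11^2)/13 = 208/13 = 16, a_4 = floor((18 + 11)/16) = 1.
  m_5 = 16*1 - 11 = 5, d_5 = (329 - 5^2)/16 = 304/16 = 19, a_5 = floor((18 + 5)/19) = 1.
  m_6 = 19*1 - 5 = 14, d_6 = (329 - 14^2)/19 = 133/19 = 7, a_6 = floor((18 + 14)/7) = 4.
  m_7 = 7*4 - 14 = 14, d_7 = (329 - 14^2)/7 = 133/7 = 19, a_7 = floor((18 + 14)/19) = 1.
  m_8 = 19*1 - 14 = 5, d_8 = (329 - 5^2)/19 = 304/19 = 16, a_8 = floor((18 + 5)/16) = 1.
  m_9 = 16*1 - 5 = 11, d_9 = (329 - 11^2)/16 = 208/16 = 13, a_9 = floor((18 + 11)/13) = 2.
  m_10 = 13*2 - 11 = 15, d_10 = (329 - 15^2)/13 = 104/13 = 8, a_10 = floor((18 + 15)/8) = 4.
  m_11 = 8*4 - 15 = 17, d_11 = (329 - 17^2)/8 = 40/8 = 5, a_11 = floor((18 + 17)/5) = 7.
  m_12 = 5*7 - 17 = 18, d_12 = (329 - 18^2)/5 = 5/5 = 1, a_12 = floor((18 + 18)/1) = 36.
  m_13 = 1*36 - 18 = 18, d_13 = (329 - 18^2)/1 = 5/1 = 5: (m_13, d_13) = (m_1, d_1) = (18, 5), so from here the quotients repeat a_1, ..., a_12; the period length is 12.
Hence the expansion of sqrt(329) is a_0 = 18 followed by the repeating block 7, 4, 2, 1, 1, 4, 1, 1, 2, 4, 7, 36 (period 12).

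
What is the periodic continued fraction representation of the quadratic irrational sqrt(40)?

Write x_i = (sqrt(40) + m_i)/d_i with (m_0, d_0) = (0, 1). a_0 = floor(sqrt(40)) = 6, since 6^2 = 36 <= 40 < 49 = 7^2.
Iterate m_{i+1} = d_i*a_i - m_i, d_{i+1} = (40 - m_{i+1}^2)/d_i, a_{i+1} = floor((a_0 + m_{i+1})/d_{i+1}):
  m_1 = 1*6 - 0 = 6, d_1 = (40 - 6^2)/1 = 4/1 = 4, a_1 = floor((6 + 6)/4) = 3.
  m_2 = 4*3 - 6 = 6, d_2 = (40 - 6^2)/4 = 4/4 = 1, a_2 = floor((6 + 6)/1) = 12.
  m_3 = 1*12 - 6 = 6, d_3 = (40 - 6^2)/1 = 4/1 = 4: (m_3, d_3) = (m_1, d_1) = (6, 4), so from here the quotients repeat a_1, a_2; the period length is 2.
Hence the expansion of sqrt(40) is a_0 = 6 followed by the repeating block 3, 12 (period 2).

[6; (3, 12)]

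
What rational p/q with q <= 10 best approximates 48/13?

37/10

Expand x = 48/13 as a continued fraction with the Euclidean algorithm:
  48 = 3*13 + 9, so a_0 = 3.
  13 = 1*9 + 4, so a_1 = 1.
  9 = 2*4 + 1, so a_2 = 2.
  4 = 4*1 + 0, so a_3 = 4.
so x = [3; 1, 2, 4].
Convergents (p_i = a_i*p_{i-1} + p_{i-2}, q_i = a_i*q_{i-1} + q_{i-2} with p_{-2}=0, p_{-1}=1, q_{-2}=1, q_{-1}=0), until the denominator exceeds 10:
  i=0: a_0=3, p_0 = 3*1 + 0 = 3, q_0 = 3*0 + 1 = 1.
  i=1: a_1=1, p_1 = 1*3 + 1 = 4, q_1 = 1*1 + 0 = 1.
  i=2: a_2=2, p_2 = 2*4 + 3 = 11, q_2 = 2*1 + 1 = 3.
  i=3: a_3=4, p_3 = 4*11 + 4 = 48, q_3 = 4*3 + 1 = 13.
q_3 = 13 > 10, so the last convergent with denominator <= 10 is p_2/q_2 = 11/3.
The closest fraction with denominator <= 10 is either p_2/q_2 or the intermediate fraction (k*p_2 + p_1)/(k*q_2 + q_1) with the largest k >= 1 whose denominator stays <= 10; these approach x as k grows, and every other convergent or intermediate fraction in range is farther away.
Largest k: floor((10 - q_1)/q_2) = floor((10 - 1)/3) = 3.
That gives (3*11 + 4)/(3*3 + 1) = 37/10.
Compare the errors: |x - 11/3| = |48*3 - 11*13|/(13*3) = 1/39, and |x - 37/10| = |48*10 - 37*13|/(13*10) = 1/130.
Cross-multiplying, 1*39 = 39 < 130 = 1*130, so 1/130 is smaller: the intermediate fraction 37/10 is closer to x than 11/3.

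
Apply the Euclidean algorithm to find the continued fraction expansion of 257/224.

[1; 6, 1, 3, 1, 2, 2]

Run the Euclidean algorithm on 257 and 224; the successive quotients are the partial quotients a_0, a_1, ... (each step inverts the fractional part left over by the previous one):
  257 = 1*224 + 33, so a_0 = 1.
  224 = 6*33 + 26, so a_1 = 6.
  33 = 1*26 + 7, so a_2 = 1.
  26 = 3*7 + 5, so a_3 = 3.
  7 = 1*5 + 2, so a_4 = 1.
  5 = 2*2 + 1, so a_5 = 2.
  2 = 2*1 + 0, so a_6 = 2.
The remainder reaches 0 after 7 divisions, so the expansion has 7 partial quotients, read off in order.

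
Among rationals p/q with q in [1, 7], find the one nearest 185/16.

81/7

Expand x = 185/16 as a continued fraction with the Euclidean algorithm:
  185 = 11*16 + 9, so a_0 = 11.
  16 = 1*9 + 7, so a_1 = 1.
  9 = 1*7 + 2, so a_2 = 1.
  7 = 3*2 + 1, so a_3 = 3.
  2 = 2*1 + 0, so a_4 = 2.
so x = [11; 1, 1, 3, 2].
Convergents (p_i = a_i*p_{i-1} + p_{i-2}, q_i = a_i*q_{i-1} + q_{i-2} with p_{-2}=0, p_{-1}=1, q_{-2}=1, q_{-1}=0), until the denominator exceeds 7:
  i=0: a_0=11, p_0 = 11*1 + 0 = 11, q_0 = 11*0 + 1 = 1.
  i=1: a_1=1, p_1 = 1*11 + 1 = 12, q_1 = 1*1 + 0 = 1.
  i=2: a_2=1, p_2 = 1*12 + 11 = 23, q_2 = 1*1 + 1 = 2.
  i=3: a_3=3, p_3 = 3*23 + 12 = 81, q_3 = 3*2 + 1 = 7.
  i=4: a_4=2, p_4 = 2*81 + 23 = 185, q_4 = 2*7 + 2 = 16.
q_4 = 16 > 7, so the last convergent with denominator <= 7 is p_3/q_3 = 81/7.
The closest fraction with denominator <= 7 is either p_3/q_3 or the intermediate fraction (k*p_3 + p_2)/(k*q_3 + q_2) with the largest k >= 1 whose denominator stays <= 7; these approach x as k grows, and every other convergent or intermediate fraction in range is farther away.
Largest k: floor((7 - q_2)/q_3) = floor((7 - 2)/7) = 0.
Since k = 0, no intermediate fraction beyond p_3/q_3 has denominator <= 7, so the convergent 81/7 is the closest (its error is |185*7 - 81*16|/(16*7) = 1/112).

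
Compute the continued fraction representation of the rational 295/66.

[4; 2, 7, 1, 3]

Run the Euclidean algorithm on 295 and 66; the successive quotients are the partial quotients a_0, a_1, ... (each step inverts the fractional part left over by the previous one):
  295 = 4*66 + 31, so a_0 = 4.
  66 = 2*31 + 4, so a_1 = 2.
  31 = 7*4 + 3, so a_2 = 7.
  4 = 1*3 + 1, so a_3 = 1.
  3 = 3*1 + 0, so a_4 = 3.
The remainder reaches 0 after 5 divisions, so the expansion has 5 partial quotients, read off in order.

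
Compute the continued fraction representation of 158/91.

[1; 1, 2, 1, 3, 1, 4]

Run the Euclidean algorithm on 158 and 91; the successive quotients are the partial quotients a_0, a_1, ... (each step inverts the fractional part left over by the previous one):
  158 = 1*91 + 67, so a_0 = 1.
  91 = 1*67 + 24, so a_1 = 1.
  67 = 2*24 + 19, so a_2 = 2.
  24 = 1*19 + 5, so a_3 = 1.
  19 = 3*5 + 4, so a_4 = 3.
  5 = 1*4 + 1, so a_5 = 1.
  4 = 4*1 + 0, so a_6 = 4.
The remainder reaches 0 after 7 divisions, so the expansion has 7 partial quotients, read off in order.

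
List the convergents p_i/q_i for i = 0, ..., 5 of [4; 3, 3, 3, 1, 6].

4/1, 13/3, 43/10, 142/33, 185/43, 1252/291

Using the convergent recurrence p_i = a_i*p_{i-1} + p_{i-2}, q_i = a_i*q_{i-1} + q_{i-2} with p_{-2}=0, p_{-1}=1, q_{-2}=1, q_{-1}=0:
  i=0: a_0=4, p_0 = 4*1 + 0 = 4, q_0 = 4*0 + 1 = 1.
  i=1: a_1=3, p_1 = 3*4 + 1 = 13, q_1 = 3*1 + 0 = 3.
  i=2: a_2=3, p_2 = 3*13 + 4 = 43, q_2 = 3*3 + 1 = 10.
  i=3: a_3=3, p_3 = 3*43 + 13 = 142, q_3 = 3*10 + 3 = 33.
  i=4: a_4=1, p_4 = 1*142 + 43 = 185, q_4 = 1*33 + 10 = 43.
  i=5: a_5=6, p_5 = 6*185 + 142 = 1252, q_5 = 6*43 + 33 = 291.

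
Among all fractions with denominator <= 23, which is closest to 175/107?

Expand x = 175/107 as a continued fraction with the Euclidean algorithm:
  175 = 1*107 + 68, so a_0 = 1.
  107 = 1*68 + 39, so a_1 = 1.
  68 = 1*39 + 29, so a_2 = 1.
  39 = 1*29 + 10, so a_3 = 1.
  29 = 2*10 + 9, so a_4 = 2.
  10 = 1*9 + 1, so a_5 = 1.
  9 = 9*1 + 0, so a_6 = 9.
so x = [1; 1, 1, 1, 2, 1, 9].
Convergents (p_i = a_i*p_{i-1} + p_{i-2}, q_i = a_i*q_{i-1} + q_{i-2} with p_{-2}=0, p_{-1}=1, q_{-2}=1, q_{-1}=0), until the denominator exceeds 23:
  i=0: a_0=1, p_0 = 1*1 + 0 = 1, q_0 = 1*0 + 1 = 1.
  i=1: a_1=1, p_1 = 1*1 + 1 = 2, q_1 = 1*1 + 0 = 1.
  i=2: a_2=1, p_2 = 1*2 + 1 = 3, q_2 = 1*1 + 1 = 2.
  i=3: a_3=1, p_3 = 1*3 + 2 = 5, q_3 = 1*2 + 1 = 3.
  i=4: a_4=2, p_4 = 2*5 + 3 = 13, q_4 = 2*3 + 2 = 8.
  i=5: a_5=1, p_5 = 1*13 + 5 = 18, q_5 = 1*8 + 3 = 11.
  i=6: a_6=9, p_6 = 9*18 + 13 = 175, q_6 = 9*11 + 8 = 107.
q_6 = 107 > 23, so the last convergent with denominator <= 23 is p_5/q_5 = 18/11.
The closest fraction with denominator <= 23 is either p_5/q_5 or the intermediate fraction (k*p_5 + p_4)/(k*q_5 + q_4) with the largest k >= 1 whose denominator stays <= 23; these approach x as k grows, and every other convergent or intermediate fraction in range is farther away.
Largest k: floor((23 - q_4)/q_5) = floor((23 - 8)/11) = 1.
That gives (1*18 + 13)/(1*11 + 8) = 31/19.
Compare the errors: |x - 18/11| = |175*11 - 18*107|/(107*11) = 1/1177, and |x - 31/19| = |175*19 - 31*107|/(107*19) = 8/2033.
Cross-multiplying, 1*2033 = 2033 < 9416 = 8*1177, so 1/1177 is smaller: the convergent 18/11 is closer to x than 31/19.

18/11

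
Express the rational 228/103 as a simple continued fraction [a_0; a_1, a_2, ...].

[2; 4, 1, 2, 7]

Run the Euclidean algorithm on 228 and 103; the successive quotients are the partial quotients a_0, a_1, ... (each step inverts the fractional part left over by the previous one):
  228 = 2*103 + 22, so a_0 = 2.
  103 = 4*22 + 15, so a_1 = 4.
  22 = 1*15 + 7, so a_2 = 1.
  15 = 2*7 + 1, so a_3 = 2.
  7 = 7*1 + 0, so a_4 = 7.
The remainder reaches 0 after 5 divisions, so the expansion has 5 partial quotients, read off in order.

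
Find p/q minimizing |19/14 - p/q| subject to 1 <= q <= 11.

Expand x = 19/14 as a continued fraction with the Euclidean algorithm:
  19 = 1*14 + 5, so a_0 = 1.
  14 = 2*5 + 4, so a_1 = 2.
  5 = 1*4 + 1, so a_2 = 1.
  4 = 4*1 + 0, so a_3 = 4.
so x = [1; 2, 1, 4].
Convergents (p_i = a_i*p_{i-1} + p_{i-2}, q_i = a_i*q_{i-1} + q_{i-2} with p_{-2}=0, p_{-1}=1, q_{-2}=1, q_{-1}=0), until the denominator exceeds 11:
  i=0: a_0=1, p_0 = 1*1 + 0 = 1, q_0 = 1*0 + 1 = 1.
  i=1: a_1=2, p_1 = 2*1 + 1 = 3, q_1 = 2*1 + 0 = 2.
  i=2: a_2=1, p_2 = 1*3 + 1 = 4, q_2 = 1*2 + 1 = 3.
  i=3: a_3=4, p_3 = 4*4 + 3 = 19, q_3 = 4*3 + 2 = 14.
q_3 = 14 > 11, so the last convergent with denominator <= 11 is p_2/q_2 = 4/3.
The closest fraction with denominator <= 11 is either p_2/q_2 or the intermediate fraction (k*p_2 + p_1)/(k*q_2 + q_1) with the largest k >= 1 whose denominator stays <= 11; these approach x as k grows, and every other convergent or intermediate fraction in range is farther away.
Largest k: floor((11 - q_1)/q_2) = floor((11 - 2)/3) = 3.
That gives (3*4 + 3)/(3*3 + 2) = 15/11.
Compare the errors: |x - 4/3| = |19*3 - 4*14|/(14*3) = 1/42, and |x - 15/11| = |19*11 - 15*14|/(14*11) = 1/154.
Cross-multiplying, 1*42 = 42 < 154 = 1*154, so 1/154 is smaller: the intermediate fraction 15/11 is closer to x than 4/3.

15/11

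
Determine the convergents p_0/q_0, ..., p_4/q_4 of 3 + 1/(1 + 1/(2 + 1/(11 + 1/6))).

3/1, 4/1, 11/3, 125/34, 761/207

Using the convergent recurrence p_i = a_i*p_{i-1} + p_{i-2}, q_i = a_i*q_{i-1} + q_{i-2} with p_{-2}=0, p_{-1}=1, q_{-2}=1, q_{-1}=0:
  i=0: a_0=3, p_0 = 3*1 + 0 = 3, q_0 = 3*0 + 1 = 1.
  i=1: a_1=1, p_1 = 1*3 + 1 = 4, q_1 = 1*1 + 0 = 1.
  i=2: a_2=2, p_2 = 2*4 + 3 = 11, q_2 = 2*1 + 1 = 3.
  i=3: a_3=11, p_3 = 11*11 + 4 = 125, q_3 = 11*3 + 1 = 34.
  i=4: a_4=6, p_4 = 6*125 + 11 = 761, q_4 = 6*34 + 3 = 207.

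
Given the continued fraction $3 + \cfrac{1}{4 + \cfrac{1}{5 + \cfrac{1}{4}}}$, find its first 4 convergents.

Using the convergent recurrence p_i = a_i*p_{i-1} + p_{i-2}, q_i = a_i*q_{i-1} + q_{i-2} with p_{-2}=0, p_{-1}=1, q_{-2}=1, q_{-1}=0:
  i=0: a_0=3, p_0 = 3*1 + 0 = 3, q_0 = 3*0 + 1 = 1.
  i=1: a_1=4, p_1 = 4*3 + 1 = 13, q_1 = 4*1 + 0 = 4.
  i=2: a_2=5, p_2 = 5*13 + 3 = 68, q_2 = 5*4 + 1 = 21.
  i=3: a_3=4, p_3 = 4*68 + 13 = 285, q_3 = 4*21 + 4 = 88.

3/1, 13/4, 68/21, 285/88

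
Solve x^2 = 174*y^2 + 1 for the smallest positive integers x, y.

First expand sqrt(174) as a continued fraction. With x_i = (sqrt(174) + m_i)/d_i and (m_0, d_0) = (0, 1): a_0 = floor(sqrt(174)) = 13, since 13^2 = 169 <= 174 < 196 = 14^2.
Iterate m_{i+1} = d_i*a_i - m_i, d_{i+1} = (174 - m_{i+1}^2)/d_i, a_{i+1} = floor((a_0 + m_{i+1})/d_{i+1}):
  m_1 = 1*13 - 0 = 13, d_1 = (174 - 13^2)/1 = 5/1 = 5, a_1 = floor((13 + 13)/5) = 5.
  m_2 = 5*5 - 13 = 12, d_2 = (174 - 12^2)/5 = 30/5 = 6, a_2 = floor((13 + 12)/6) = 4.
  m_3 = 6*4 - 12 = 12, d_3 = (174 - 12^2)/6 = 30/6 = 5, a_3 = floor((13 + 12)/5) = 5.
  m_4 = 5*5 - 12 = 13, d_4 = (174 - 13^2)/5 = 5/5 = 1, a_4 = floor((13 + 13)/1) = 26.
  m_5 = 1*26 - 13 = 13, d_5 = (174 - 13^2)/1 = 5/1 = 5: (m_5, d_5) = (m_1, d_1) = (13, 5), so from here the quotients repeat a_1, ..., a_4; the period length is 4.
So sqrt(174) = [13; (5, 4, 5, 26)] with period length k = 4.
k is even, so the fundamental solution of x^2 - 174y^2 = 1 is (p_{k-1}, q_{k-1}) = (p_3, q_3); compute convergents through index 3.
Convergents (p_i = a_i*p_{i-1} + p_{i-2}, q_i = a_i*q_{i-1} + q_{i-2} with p_{-2}=0, p_{-1}=1, q_{-2}=1, q_{-1}=0):
  i=0: a_0=13, p_0 = 13*1 + 0 = 13, q_0 = 13*0 + 1 = 1.
  i=1: a_1=5, p_1 = 5*13 + 1 = 66, q_1 = 5*1 + 0 = 5.
  i=2: a_2=4, p_2 = 4*66 + 13 = 277, q_2 = 4*5 + 1 = 21.
  i=3: a_3=5, p_3 = 5*277 + 66 = 1451, q_3 = 5*21 + 5 = 110.
Check: 1451^2 - 174*110^2 = 2105401 - 2105400 = 1, so (x, y) = (1451, 110) solves the equation, and by the theorem it is the least positive solution.

(x, y) = (1451, 110)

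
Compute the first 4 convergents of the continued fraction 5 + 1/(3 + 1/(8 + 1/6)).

5/1, 16/3, 133/25, 814/153

Using the convergent recurrence p_i = a_i*p_{i-1} + p_{i-2}, q_i = a_i*q_{i-1} + q_{i-2} with p_{-2}=0, p_{-1}=1, q_{-2}=1, q_{-1}=0:
  i=0: a_0=5, p_0 = 5*1 + 0 = 5, q_0 = 5*0 + 1 = 1.
  i=1: a_1=3, p_1 = 3*5 + 1 = 16, q_1 = 3*1 + 0 = 3.
  i=2: a_2=8, p_2 = 8*16 + 5 = 133, q_2 = 8*3 + 1 = 25.
  i=3: a_3=6, p_3 = 6*133 + 16 = 814, q_3 = 6*25 + 3 = 153.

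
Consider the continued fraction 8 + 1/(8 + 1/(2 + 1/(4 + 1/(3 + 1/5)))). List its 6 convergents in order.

Using the convergent recurrence p_i = a_i*p_{i-1} + p_{i-2}, q_i = a_i*q_{i-1} + q_{i-2} with p_{-2}=0, p_{-1}=1, q_{-2}=1, q_{-1}=0:
  i=0: a_0=8, p_0 = 8*1 + 0 = 8, q_0 = 8*0 + 1 = 1.
  i=1: a_1=8, p_1 = 8*8 + 1 = 65, q_1 = 8*1 + 0 = 8.
  i=2: a_2=2, p_2 = 2*65 + 8 = 138, q_2 = 2*8 + 1 = 17.
  i=3: a_3=4, p_3 = 4*138 + 65 = 617, q_3 = 4*17 + 8 = 76.
  i=4: a_4=3, p_4 = 3*617 + 138 = 1989, q_4 = 3*76 + 17 = 245.
  i=5: a_5=5, p_5 = 5*1989 + 617 = 10562, q_5 = 5*245 + 76 = 1301.

8/1, 65/8, 138/17, 617/76, 1989/245, 10562/1301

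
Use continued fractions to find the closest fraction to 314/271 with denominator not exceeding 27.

Expand x = 314/271 as a continued fraction with the Euclidean algorithm:
  314 = 1*271 + 43, so a_0 = 1.
  271 = 6*43 + 13, so a_1 = 6.
  43 = 3*13 + 4, so a_2 = 3.
  13 = 3*4 + 1, so a_3 = 3.
  4 = 4*1 + 0, so a_4 = 4.
so x = [1; 6, 3, 3, 4].
Convergents (p_i = a_i*p_{i-1} + p_{i-2}, q_i = a_i*q_{i-1} + q_{i-2} with p_{-2}=0, p_{-1}=1, q_{-2}=1, q_{-1}=0), until the denominator exceeds 27:
  i=0: a_0=1, p_0 = 1*1 + 0 = 1, q_0 = 1*0 + 1 = 1.
  i=1: a_1=6, p_1 = 6*1 + 1 = 7, q_1 = 6*1 + 0 = 6.
  i=2: a_2=3, p_2 = 3*7 + 1 = 22, q_2 = 3*6 + 1 = 19.
  i=3: a_3=3, p_3 = 3*22 + 7 = 73, q_3 = 3*19 + 6 = 63.
q_3 = 63 > 27, so the last convergent with denominator <= 27 is p_2/q_2 = 22/19.
The closest fraction with denominator <= 27 is either p_2/q_2 or the intermediate fraction (k*p_2 + p_1)/(k*q_2 + q_1) with the largest k >= 1 whose denominator stays <= 27; these approach x as k grows, and every other convergent or intermediate fraction in range is farther away.
Largest k: floor((27 - q_1)/q_2) = floor((27 - 6)/19) = 1.
That gives (1*22 + 7)/(1*19 + 6) = 29/25.
Compare the errors: |x - 22/19| = |314*19 - 22*271|/(271*19) = 4/5149, and |x - 29/25| = |314*25 - 29*271|/(271*25) = 9/6775.
Cross-multiplying, 4*6775 = 27100 < 46341 = 9*5149, so 4/5149 is smaller: the convergent 22/19 is closer to x than 29/25.

22/19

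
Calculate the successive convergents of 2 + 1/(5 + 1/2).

2/1, 11/5, 24/11

Using the convergent recurrence p_i = a_i*p_{i-1} + p_{i-2}, q_i = a_i*q_{i-1} + q_{i-2} with p_{-2}=0, p_{-1}=1, q_{-2}=1, q_{-1}=0:
  i=0: a_0=2, p_0 = 2*1 + 0 = 2, q_0 = 2*0 + 1 = 1.
  i=1: a_1=5, p_1 = 5*2 + 1 = 11, q_1 = 5*1 + 0 = 5.
  i=2: a_2=2, p_2 = 2*11 + 2 = 24, q_2 = 2*5 + 1 = 11.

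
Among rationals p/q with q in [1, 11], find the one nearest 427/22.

97/5

Expand x = 427/22 as a continued fraction with the Euclidean algorithm:
  427 = 19*22 + 9, so a_0 = 19.
  22 = 2*9 + 4, so a_1 = 2.
  9 = 2*4 + 1, so a_2 = 2.
  4 = 4*1 + 0, so a_3 = 4.
so x = [19; 2, 2, 4].
Convergents (p_i = a_i*p_{i-1} + p_{i-2}, q_i = a_i*q_{i-1} + q_{i-2} with p_{-2}=0, p_{-1}=1, q_{-2}=1, q_{-1}=0), until the denominator exceeds 11:
  i=0: a_0=19, p_0 = 19*1 + 0 = 19, q_0 = 19*0 + 1 = 1.
  i=1: a_1=2, p_1 = 2*19 + 1 = 39, q_1 = 2*1 + 0 = 2.
  i=2: a_2=2, p_2 = 2*39 + 19 = 97, q_2 = 2*2 + 1 = 5.
  i=3: a_3=4, p_3 = 4*97 + 39 = 427, q_3 = 4*5 + 2 = 22.
q_3 = 22 > 11, so the last convergent with denominator <= 11 is p_2/q_2 = 97/5.
The closest fraction with denominator <= 11 is either p_2/q_2 or the intermediate fraction (k*p_2 + p_1)/(k*q_2 + q_1) with the largest k >= 1 whose denominator stays <= 11; these approach x as k grows, and every other convergent or intermediate fraction in range is farther away.
Largest k: floor((11 - q_1)/q_2) = floor((11 - 2)/5) = 1.
That gives (1*97 + 39)/(1*5 + 2) = 136/7.
Compare the errors: |x - 97/5| = |427*5 - 97*22|/(22*5) = 1/110, and |x - 136/7| = |427*7 - 136*22|/(22*7) = 3/154.
Cross-multiplying, 1*154 = 154 < 330 = 3*110, so 1/110 is smaller: the convergent 97/5 is closer to x than 136/7.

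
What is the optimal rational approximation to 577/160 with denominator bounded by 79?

119/33

Expand x = 577/160 as a continued fraction with the Euclidean algorithm:
  577 = 3*160 + 97, so a_0 = 3.
  160 = 1*97 + 63, so a_1 = 1.
  97 = 1*63 + 34, so a_2 = 1.
  63 = 1*34 + 29, so a_3 = 1.
  34 = 1*29 + 5, so a_4 = 1.
  29 = 5*5 + 4, so a_5 = 5.
  5 = 1*4 + 1, so a_6 = 1.
  4 = 4*1 + 0, so a_7 = 4.
so x = [3; 1, 1, 1, 1, 5, 1, 4].
Convergents (p_i = a_i*p_{i-1} + p_{i-2}, q_i = a_i*q_{i-1} + q_{i-2} with p_{-2}=0, p_{-1}=1, q_{-2}=1, q_{-1}=0), until the denominator exceeds 79:
  i=0: a_0=3, p_0 = 3*1 + 0 = 3, q_0 = 3*0 + 1 = 1.
  i=1: a_1=1, p_1 = 1*3 + 1 = 4, q_1 = 1*1 + 0 = 1.
  i=2: a_2=1, p_2 = 1*4 + 3 = 7, q_2 = 1*1 + 1 = 2.
  i=3: a_3=1, p_3 = 1*7 + 4 = 11, q_3 = 1*2 + 1 = 3.
  i=4: a_4=1, p_4 = 1*11 + 7 = 18, q_4 = 1*3 + 2 = 5.
  i=5: a_5=5, p_5 = 5*18 + 11 = 101, q_5 = 5*5 + 3 = 28.
  i=6: a_6=1, p_6 = 1*101 + 18 = 119, q_6 = 1*28 + 5 = 33.
  i=7: a_7=4, p_7 = 4*119 + 101 = 577, q_7 = 4*33 + 28 = 160.
q_7 = 160 > 79, so the last convergent with denominator <= 79 is p_6/q_6 = 119/33.
The closest fraction with denominator <= 79 is either p_6/q_6 or the intermediate fraction (k*p_6 + p_5)/(k*q_6 + q_5) with the largest k >= 1 whose denominator stays <= 79; these approach x as k grows, and every other convergent or intermediate fraction in range is farther away.
Largest k: floor((79 - q_5)/q_6) = floor((79 - 28)/33) = 1.
That gives (1*119 + 101)/(1*33 + 28) = 220/61.
Compare the errors: |x - 119/33| = |577*33 - 119*160|/(160*33) = 1/5280, and |x - 220/61| = |577*61 - 220*160|/(160*61) = 3/9760.
Cross-multiplying, 1*9760 = 9760 < 15840 = 3*5280, so 1/5280 is smaller: the convergent 119/33 is closer to x than 220/61.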